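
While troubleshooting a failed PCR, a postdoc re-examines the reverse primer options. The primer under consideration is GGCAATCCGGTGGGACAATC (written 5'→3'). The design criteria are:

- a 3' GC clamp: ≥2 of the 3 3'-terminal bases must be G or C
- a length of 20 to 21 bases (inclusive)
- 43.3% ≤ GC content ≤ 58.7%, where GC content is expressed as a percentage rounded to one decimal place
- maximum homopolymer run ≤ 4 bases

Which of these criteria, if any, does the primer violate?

Base counts: A=5, T=3, G=7, C=5 (length 20).
GC clamp: 3' end ATC has 1 G/C, need ≥2 ✗
length: length 20 ✓
GC content: GC 12/20 = 60.0%, outside 43.3–58.7% ✗
homopolymer run: longest run = 3 ✓

Fails: GC clamp, GC content.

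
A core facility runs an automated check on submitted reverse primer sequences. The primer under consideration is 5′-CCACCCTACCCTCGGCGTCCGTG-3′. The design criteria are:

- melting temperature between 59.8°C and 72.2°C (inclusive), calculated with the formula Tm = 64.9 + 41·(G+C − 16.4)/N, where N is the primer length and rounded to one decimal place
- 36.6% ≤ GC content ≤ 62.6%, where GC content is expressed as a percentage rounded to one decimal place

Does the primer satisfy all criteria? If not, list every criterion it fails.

Base counts: A=2, T=4, G=5, C=12 (length 23).
Tm: Tm = 64.9 + 41·(17 − 16.4)/23 = 66.0°C ✓
GC content: GC 17/23 = 73.9%, outside 36.6–62.6% ✗

Fails: GC content.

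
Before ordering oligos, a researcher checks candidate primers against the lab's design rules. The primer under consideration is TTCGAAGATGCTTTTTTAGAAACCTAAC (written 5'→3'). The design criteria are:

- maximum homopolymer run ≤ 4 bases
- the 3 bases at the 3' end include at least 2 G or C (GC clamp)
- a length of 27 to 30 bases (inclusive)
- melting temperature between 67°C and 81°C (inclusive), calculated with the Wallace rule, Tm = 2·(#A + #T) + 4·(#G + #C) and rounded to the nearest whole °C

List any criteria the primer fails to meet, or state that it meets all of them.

Fails: homopolymer run, GC clamp.

Base counts: A=9, T=10, G=4, C=5 (length 28).
homopolymer run: longest run = 6, exceeds 4 ✗
GC clamp: 3' end AAC has 1 G/C, need ≥2 ✗
length: length 28 ✓
Tm: Tm = 2·19 + 4·9 = 74°C ✓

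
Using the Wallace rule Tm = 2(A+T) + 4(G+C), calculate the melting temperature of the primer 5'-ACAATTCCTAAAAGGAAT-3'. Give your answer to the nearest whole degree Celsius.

46°C

Base counts: A=9, T=4, G=2, C=3 (length 18).
Tm = 2·(9+4) + 4·(2+3) = 2·13 + 4·5 = 26 + 20 = 46°C.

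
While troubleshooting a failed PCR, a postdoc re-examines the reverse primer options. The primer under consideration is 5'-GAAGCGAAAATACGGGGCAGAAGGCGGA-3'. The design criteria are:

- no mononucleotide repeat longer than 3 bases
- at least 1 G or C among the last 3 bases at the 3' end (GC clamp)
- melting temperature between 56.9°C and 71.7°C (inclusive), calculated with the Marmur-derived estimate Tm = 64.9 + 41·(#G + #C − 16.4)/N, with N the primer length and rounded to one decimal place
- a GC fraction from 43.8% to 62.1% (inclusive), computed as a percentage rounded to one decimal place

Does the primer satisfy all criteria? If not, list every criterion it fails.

Base counts: A=11, T=1, G=12, C=4 (length 28).
homopolymer run: longest run = 4, exceeds 3 ✗
GC clamp: 3' end GGA has 2 G/C ✓
Tm: Tm = 64.9 + 41·(16 − 16.4)/28 = 64.3°C ✓
GC content: GC 16/28 = 57.1% ✓

Fails: homopolymer run.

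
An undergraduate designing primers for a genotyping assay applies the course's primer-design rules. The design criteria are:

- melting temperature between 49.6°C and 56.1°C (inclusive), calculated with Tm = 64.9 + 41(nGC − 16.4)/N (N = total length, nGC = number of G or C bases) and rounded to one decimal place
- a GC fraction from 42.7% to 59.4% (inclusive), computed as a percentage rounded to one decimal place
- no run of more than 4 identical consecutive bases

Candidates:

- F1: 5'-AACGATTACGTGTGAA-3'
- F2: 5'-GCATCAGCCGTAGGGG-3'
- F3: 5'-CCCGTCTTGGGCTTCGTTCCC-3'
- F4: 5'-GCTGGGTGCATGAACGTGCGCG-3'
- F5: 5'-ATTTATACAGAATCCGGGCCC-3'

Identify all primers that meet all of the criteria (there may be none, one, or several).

F1 (16 nt, A=6 T=4 G=4 C=2): Tm = 64.9 + 41·(6 − 16.4)/16 = 38.3°C, outside 49.6–56.1°C ✗; GC 6/16 = 37.5%, outside 42.7–59.4% ✗; longest run = 2 ✓ — fails.
F2 (16 nt, A=3 T=2 G=7 C=4): Tm = 64.9 + 41·(11 − 16.4)/16 = 51.1°C ✓; GC 11/16 = 68.8%, outside 42.7–59.4% ✗; longest run = 4 ✓ — fails.
F3 (21 nt, A=0 T=7 G=5 C=9): Tm = 64.9 + 41·(14 − 16.4)/21 = 60.2°C, outside 49.6–56.1°C ✗; GC 14/21 = 66.7%, outside 42.7–59.4% ✗; longest run = 3 ✓ — fails.
F4 (22 nt, A=3 T=4 G=10 C=5): Tm = 64.9 + 41·(15 − 16.4)/22 = 62.3°C, outside 49.6–56.1°C ✗; GC 15/22 = 68.2%, outside 42.7–59.4% ✗; longest run = 3 ✓ — fails.
F5 (21 nt, A=6 T=5 G=4 C=6): Tm = 64.9 + 41·(10 − 16.4)/21 = 52.4°C ✓; GC 10/21 = 47.6% ✓; longest run = 3 ✓ — passes.

F5 only.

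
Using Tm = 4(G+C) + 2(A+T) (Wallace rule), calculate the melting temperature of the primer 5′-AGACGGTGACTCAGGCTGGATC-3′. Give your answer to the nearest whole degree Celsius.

Base counts: A=5, T=4, G=8, C=5 (length 22).
Tm = 2·(5+4) + 4·(8+5) = 2·9 + 4·13 = 18 + 52 = 70°C.

70°C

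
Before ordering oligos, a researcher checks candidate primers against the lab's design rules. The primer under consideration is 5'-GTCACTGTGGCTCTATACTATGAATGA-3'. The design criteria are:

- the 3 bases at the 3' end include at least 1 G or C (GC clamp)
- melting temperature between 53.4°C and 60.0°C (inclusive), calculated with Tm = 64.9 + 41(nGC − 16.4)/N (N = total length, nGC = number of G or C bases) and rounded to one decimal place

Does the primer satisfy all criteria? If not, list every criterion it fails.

Meets all criteria.

Base counts: A=7, T=9, G=6, C=5 (length 27).
GC clamp: 3' end TGA has 1 G/C ✓
Tm: Tm = 64.9 + 41·(11 − 16.4)/27 = 56.7°C ✓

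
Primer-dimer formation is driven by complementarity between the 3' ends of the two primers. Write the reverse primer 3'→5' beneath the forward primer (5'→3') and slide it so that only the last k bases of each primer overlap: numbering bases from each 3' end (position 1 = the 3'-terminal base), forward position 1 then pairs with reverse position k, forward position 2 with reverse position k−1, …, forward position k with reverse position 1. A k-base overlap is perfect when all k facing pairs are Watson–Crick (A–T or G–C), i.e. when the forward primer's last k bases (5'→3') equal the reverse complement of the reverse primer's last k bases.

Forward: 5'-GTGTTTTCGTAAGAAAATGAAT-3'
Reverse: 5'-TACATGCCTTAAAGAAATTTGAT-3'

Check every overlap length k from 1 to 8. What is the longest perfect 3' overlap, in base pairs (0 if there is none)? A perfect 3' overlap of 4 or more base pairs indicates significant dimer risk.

Last 8 bases (5'→3') — forward …AAATGAAT, reverse …AATTTGAT.
Reverse complement of the reverse primer's last 8 bases: ATCAAATT; its first k bases are the reverse complement of the reverse primer's last k bases, so a perfect k-base overlap needs the forward primer's last k bases to equal them.
Comparing (forward last k vs required): k=1: T vs A ✗; k=2: AT vs AT ✓; k=3: AAT vs ATC ✗; k=4: GAAT vs ATCA ✗; k=5: TGAAT vs ATCAA ✗; k=6: ATGAAT vs ATCAAA ✗; k=7: AATGAAT vs ATCAAAT ✗; k=8: AAATGAAT vs ATCAAATT ✗.
Only k = 2 is perfect, so the longest perfect 3' overlap is 2.

Longest perfect overlap: 2 complementary base pairs; below the dimer-risk threshold (threshold 4).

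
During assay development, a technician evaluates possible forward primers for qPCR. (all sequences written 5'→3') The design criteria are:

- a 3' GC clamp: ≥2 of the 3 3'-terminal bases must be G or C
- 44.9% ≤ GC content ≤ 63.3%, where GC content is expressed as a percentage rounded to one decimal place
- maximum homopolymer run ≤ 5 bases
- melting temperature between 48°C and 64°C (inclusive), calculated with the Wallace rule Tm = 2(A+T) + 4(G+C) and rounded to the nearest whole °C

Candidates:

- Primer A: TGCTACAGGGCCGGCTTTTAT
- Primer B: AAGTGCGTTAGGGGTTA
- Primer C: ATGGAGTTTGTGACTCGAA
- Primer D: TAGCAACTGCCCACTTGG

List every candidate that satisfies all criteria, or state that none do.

Primer D only.

Primer A (21 nt, A=3 T=7 G=6 C=5): 3' end TAT has 0 G/C, need ≥2 ✗; GC 11/21 = 52.4% ✓; longest run = 4 ✓; Tm = 2·10 + 4·11 = 64°C ✓ — fails.
Primer B (17 nt, A=4 T=5 G=7 C=1): 3' end TTA has 0 G/C, need ≥2 ✗; GC 8/17 = 47.1% ✓; longest run = 4 ✓; Tm = 2·9 + 4·8 = 50°C ✓ — fails.
Primer C (19 nt, A=5 T=6 G=6 C=2): 3' end GAA has 1 G/C, need ≥2 ✗; GC 8/19 = 42.1%, outside 44.9–63.3% ✗; longest run = 3 ✓; Tm = 2·11 + 4·8 = 54°C ✓ — fails.
Primer D (18 nt, A=4 T=4 G=4 C=6): 3' end TGG has 2 G/C ✓; GC 10/18 = 55.6% ✓; longest run = 3 ✓; Tm = 2·8 + 4·10 = 56°C ✓ — passes.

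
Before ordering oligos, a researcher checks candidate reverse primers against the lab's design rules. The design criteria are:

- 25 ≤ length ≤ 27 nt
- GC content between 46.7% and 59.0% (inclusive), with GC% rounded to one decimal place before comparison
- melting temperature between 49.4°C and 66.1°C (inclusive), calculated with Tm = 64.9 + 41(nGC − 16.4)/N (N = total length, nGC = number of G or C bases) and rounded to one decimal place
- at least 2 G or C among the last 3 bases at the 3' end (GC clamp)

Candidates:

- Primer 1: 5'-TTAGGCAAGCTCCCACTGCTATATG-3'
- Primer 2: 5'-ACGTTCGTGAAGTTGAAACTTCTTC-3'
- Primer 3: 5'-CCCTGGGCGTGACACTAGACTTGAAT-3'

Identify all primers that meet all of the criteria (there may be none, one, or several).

None of the candidates satisfy all criteria.

Primer 1 (25 nt, A=6 T=7 G=5 C=7): length 25 ✓; GC 12/25 = 48.0% ✓; Tm = 64.9 + 41·(12 − 16.4)/25 = 57.7°C ✓; 3' end ATG has 1 G/C, need ≥2 ✗ — fails.
Primer 2 (25 nt, A=6 T=9 G=5 C=5): length 25 ✓; GC 10/25 = 40.0%, outside 46.7–59.0% ✗; Tm = 64.9 + 41·(10 − 16.4)/25 = 54.4°C ✓; 3' end TTC has 1 G/C, need ≥2 ✗ — fails.
Primer 3 (26 nt, A=6 T=6 G=7 C=7): length 26 ✓; GC 14/26 = 53.8% ✓; Tm = 64.9 + 41·(14 − 16.4)/26 = 61.1°C ✓; 3' end AAT has 0 G/C, need ≥2 ✗ — fails.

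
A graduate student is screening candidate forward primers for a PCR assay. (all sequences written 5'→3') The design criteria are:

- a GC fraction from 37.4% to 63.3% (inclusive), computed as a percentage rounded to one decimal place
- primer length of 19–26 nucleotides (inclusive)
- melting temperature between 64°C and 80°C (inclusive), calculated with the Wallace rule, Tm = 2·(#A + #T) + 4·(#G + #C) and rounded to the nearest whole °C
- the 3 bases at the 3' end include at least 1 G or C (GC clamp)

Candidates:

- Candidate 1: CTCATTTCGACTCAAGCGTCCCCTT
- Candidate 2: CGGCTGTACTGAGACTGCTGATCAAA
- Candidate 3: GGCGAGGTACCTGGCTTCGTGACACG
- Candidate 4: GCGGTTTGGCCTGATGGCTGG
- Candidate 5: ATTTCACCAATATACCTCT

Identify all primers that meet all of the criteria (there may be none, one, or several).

Candidate 1 (25 nt, A=4 T=8 G=3 C=10): GC 13/25 = 52.0% ✓; length 25 ✓; Tm = 2·12 + 4·13 = 76°C ✓; 3' end CTT has 1 G/C ✓ — passes.
Candidate 2 (26 nt, A=7 T=6 G=7 C=6): GC 13/26 = 50.0% ✓; length 26 ✓; Tm = 2·13 + 4·13 = 78°C ✓; 3' end AAA has 0 G/C, need ≥1 ✗ — fails.
Candidate 3 (26 nt, A=4 T=5 G=10 C=7): GC 17/26 = 65.4%, outside 37.4–63.3% ✗; length 26 ✓; Tm = 2·9 + 4·17 = 86°C, outside 64–80°C ✗; 3' end ACG has 2 G/C ✓ — fails.
Candidate 4 (21 nt, A=1 T=6 G=10 C=4): GC 14/21 = 66.7%, outside 37.4–63.3% ✗; length 21 ✓; Tm = 2·7 + 4·14 = 70°C ✓; 3' end TGG has 2 G/C ✓ — fails.
Candidate 5 (19 nt, A=6 T=7 G=0 C=6): GC 6/19 = 31.6%, outside 37.4–63.3% ✗; length 19 ✓; Tm = 2·13 + 4·6 = 50°C, outside 64–80°C ✗; 3' end TCT has 1 G/C ✓ — fails.

Candidate 1 only.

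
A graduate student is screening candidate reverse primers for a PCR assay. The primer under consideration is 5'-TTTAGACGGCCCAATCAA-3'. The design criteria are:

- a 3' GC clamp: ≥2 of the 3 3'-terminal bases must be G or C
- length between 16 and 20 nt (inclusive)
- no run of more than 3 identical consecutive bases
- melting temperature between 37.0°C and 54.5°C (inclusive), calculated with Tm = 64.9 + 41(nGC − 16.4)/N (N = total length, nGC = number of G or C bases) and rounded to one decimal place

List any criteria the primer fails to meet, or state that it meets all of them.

Base counts: A=6, T=4, G=3, C=5 (length 18).
GC clamp: 3' end CAA has 1 G/C, need ≥2 ✗
length: length 18 ✓
homopolymer run: longest run = 3 ✓
Tm: Tm = 64.9 + 41·(8 − 16.4)/18 = 45.8°C ✓

Fails: GC clamp.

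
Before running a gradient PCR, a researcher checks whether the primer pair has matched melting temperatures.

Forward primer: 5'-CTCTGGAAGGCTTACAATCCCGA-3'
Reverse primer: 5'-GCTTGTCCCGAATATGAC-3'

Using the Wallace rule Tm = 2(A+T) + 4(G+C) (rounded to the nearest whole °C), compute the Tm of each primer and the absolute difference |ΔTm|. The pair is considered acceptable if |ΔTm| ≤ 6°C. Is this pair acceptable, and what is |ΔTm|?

Forward: A=6 T=5 G=5 C=7 → Tm = 2·11 + 4·12 = 70°C.
Reverse: A=4 T=5 G=4 C=5 → Tm = 2·9 + 4·9 = 54°C.
|ΔTm| = |70 − 54| = 16°C, > 6°C.

|ΔTm| = 16°C; the pair is not acceptable.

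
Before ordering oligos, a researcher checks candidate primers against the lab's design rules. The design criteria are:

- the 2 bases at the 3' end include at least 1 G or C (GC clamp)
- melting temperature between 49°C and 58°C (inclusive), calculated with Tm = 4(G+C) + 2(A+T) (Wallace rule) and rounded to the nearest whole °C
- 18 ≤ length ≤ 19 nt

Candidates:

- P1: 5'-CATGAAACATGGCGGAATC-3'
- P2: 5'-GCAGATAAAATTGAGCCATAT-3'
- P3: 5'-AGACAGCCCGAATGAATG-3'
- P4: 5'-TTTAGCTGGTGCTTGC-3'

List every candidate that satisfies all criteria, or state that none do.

P1 and P3.

P1 (19 nt, A=7 T=3 G=5 C=4): 3' end TC has 1 G/C ✓; Tm = 2·10 + 4·9 = 56°C ✓; length 19 ✓ — passes.
P2 (21 nt, A=9 T=5 G=4 C=3): 3' end AT has 0 G/C, need ≥1 ✗; Tm = 2·14 + 4·7 = 56°C ✓; length 21, outside 18–19 ✗ — fails.
P3 (18 nt, A=7 T=2 G=5 C=4): 3' end TG has 1 G/C ✓; Tm = 2·9 + 4·9 = 54°C ✓; length 18 ✓ — passes.
P4 (16 nt, A=1 T=7 G=5 C=3): 3' end GC has 2 G/C ✓; Tm = 2·8 + 4·8 = 48°C, outside 49–58°C ✗; length 16, outside 18–19 ✗ — fails.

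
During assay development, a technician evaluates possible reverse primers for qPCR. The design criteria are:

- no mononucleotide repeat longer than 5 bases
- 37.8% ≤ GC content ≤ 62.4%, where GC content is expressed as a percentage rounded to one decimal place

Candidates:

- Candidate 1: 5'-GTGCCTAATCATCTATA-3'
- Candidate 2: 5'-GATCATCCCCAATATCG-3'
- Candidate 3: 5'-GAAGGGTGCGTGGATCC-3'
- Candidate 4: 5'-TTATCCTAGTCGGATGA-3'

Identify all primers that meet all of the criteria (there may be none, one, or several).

Candidate 1 (17 nt, A=5 T=6 G=2 C=4): longest run = 2 ✓; GC 6/17 = 35.3%, outside 37.8–62.4% ✗ — fails.
Candidate 2 (17 nt, A=5 T=4 G=2 C=6): longest run = 4 ✓; GC 8/17 = 47.1% ✓ — passes.
Candidate 3 (17 nt, A=3 T=3 G=8 C=3): longest run = 3 ✓; GC 11/17 = 64.7%, outside 37.8–62.4% ✗ — fails.
Candidate 4 (17 nt, A=4 T=6 G=4 C=3): longest run = 2 ✓; GC 7/17 = 41.2% ✓ — passes.

Candidate 2 and Candidate 4.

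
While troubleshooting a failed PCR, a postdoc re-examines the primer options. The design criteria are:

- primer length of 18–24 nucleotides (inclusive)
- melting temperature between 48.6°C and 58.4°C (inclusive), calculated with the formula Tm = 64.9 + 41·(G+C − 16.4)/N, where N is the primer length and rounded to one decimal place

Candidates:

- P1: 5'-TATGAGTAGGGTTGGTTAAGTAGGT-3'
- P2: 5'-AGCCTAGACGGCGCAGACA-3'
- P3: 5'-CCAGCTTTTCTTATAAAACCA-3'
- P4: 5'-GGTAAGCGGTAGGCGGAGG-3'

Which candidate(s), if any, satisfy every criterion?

P2 and P4.

P1 (25 nt, A=6 T=9 G=10 C=0): length 25, outside 18–24 ✗; Tm = 64.9 + 41·(10 − 16.4)/25 = 54.4°C ✓ — fails.
P2 (19 nt, A=6 T=1 G=6 C=6): length 19 ✓; Tm = 64.9 + 41·(12 − 16.4)/19 = 55.4°C ✓ — passes.
P3 (21 nt, A=7 T=7 G=1 C=6): length 21 ✓; Tm = 64.9 + 41·(7 − 16.4)/21 = 46.5°C, outside 48.6–58.4°C ✗ — fails.
P4 (19 nt, A=4 T=2 G=11 C=2): length 19 ✓; Tm = 64.9 + 41·(13 − 16.4)/19 = 57.6°C ✓ — passes.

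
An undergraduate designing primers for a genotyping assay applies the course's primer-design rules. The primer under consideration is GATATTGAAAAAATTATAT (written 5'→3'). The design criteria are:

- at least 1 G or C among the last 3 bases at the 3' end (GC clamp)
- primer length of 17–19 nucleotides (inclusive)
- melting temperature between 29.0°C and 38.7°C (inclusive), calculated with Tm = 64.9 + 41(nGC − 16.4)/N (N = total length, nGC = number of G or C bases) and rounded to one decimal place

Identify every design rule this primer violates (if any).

Base counts: A=10, T=7, G=2, C=0 (length 19).
GC clamp: 3' end TAT has 0 G/C, need ≥1 ✗
length: length 19 ✓
Tm: Tm = 64.9 + 41·(2 − 16.4)/19 = 33.8°C ✓

Fails: GC clamp.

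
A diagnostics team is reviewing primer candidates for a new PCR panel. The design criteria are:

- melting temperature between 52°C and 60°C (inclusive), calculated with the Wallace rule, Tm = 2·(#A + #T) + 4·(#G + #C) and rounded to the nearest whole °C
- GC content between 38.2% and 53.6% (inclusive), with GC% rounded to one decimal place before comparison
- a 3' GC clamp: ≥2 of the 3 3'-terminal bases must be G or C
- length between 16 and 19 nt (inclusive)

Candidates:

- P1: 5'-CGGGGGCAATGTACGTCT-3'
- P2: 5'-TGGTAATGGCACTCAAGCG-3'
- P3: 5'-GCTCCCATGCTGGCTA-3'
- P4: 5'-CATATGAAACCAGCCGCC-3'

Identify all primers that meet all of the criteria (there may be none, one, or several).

P1 (18 nt, A=3 T=4 G=7 C=4): Tm = 2·7 + 4·11 = 58°C ✓; GC 11/18 = 61.1%, outside 38.2–53.6% ✗; 3' end TCT has 1 G/C, need ≥2 ✗; length 18 ✓ — fails.
P2 (19 nt, A=5 T=4 G=6 C=4): Tm = 2·9 + 4·10 = 58°C ✓; GC 10/19 = 52.6% ✓; 3' end GCG has 3 G/C ✓; length 19 ✓ — passes.
P3 (16 nt, A=2 T=4 G=4 C=6): Tm = 2·6 + 4·10 = 52°C ✓; GC 10/16 = 62.5%, outside 38.2–53.6% ✗; 3' end CTA has 1 G/C, need ≥2 ✗; length 16 ✓ — fails.
P4 (18 nt, A=6 T=2 G=3 C=7): Tm = 2·8 + 4·10 = 56°C ✓; GC 10/18 = 55.6%, outside 38.2–53.6% ✗; 3' end GCC has 3 G/C ✓; length 18 ✓ — fails.

P2 only.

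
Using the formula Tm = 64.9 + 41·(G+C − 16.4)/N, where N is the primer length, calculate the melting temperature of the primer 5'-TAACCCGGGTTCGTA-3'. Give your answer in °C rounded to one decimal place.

41.9°C

Base counts: A=3, T=4, G=4, C=4; G+C = 8, N = 15.
Tm = 64.9 + 41·(8 − 16.4)/15 = 64.9 + -344.40/15 = 41.9°C.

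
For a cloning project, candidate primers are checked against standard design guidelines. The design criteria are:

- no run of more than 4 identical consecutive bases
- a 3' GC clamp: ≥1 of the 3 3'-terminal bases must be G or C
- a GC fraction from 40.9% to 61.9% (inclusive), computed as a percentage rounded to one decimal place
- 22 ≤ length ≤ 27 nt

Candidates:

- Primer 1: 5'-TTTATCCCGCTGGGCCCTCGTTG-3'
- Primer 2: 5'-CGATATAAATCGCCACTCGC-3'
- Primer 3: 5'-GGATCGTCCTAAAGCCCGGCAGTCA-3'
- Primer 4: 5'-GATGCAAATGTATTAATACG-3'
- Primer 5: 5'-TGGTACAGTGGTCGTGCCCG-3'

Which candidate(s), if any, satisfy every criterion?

Primer 1 (23 nt, A=1 T=8 G=6 C=8): longest run = 3 ✓; 3' end TTG has 1 G/C ✓; GC 14/23 = 60.9% ✓; length 23 ✓ — passes.
Primer 2 (20 nt, A=6 T=4 G=3 C=7): longest run = 3 ✓; 3' end CGC has 3 G/C ✓; GC 10/20 = 50.0% ✓; length 20, outside 22–27 ✗ — fails.
Primer 3 (25 nt, A=6 T=4 G=7 C=8): longest run = 3 ✓; 3' end TCA has 1 G/C ✓; GC 15/25 = 60.0% ✓; length 25 ✓ — passes.
Primer 4 (20 nt, A=8 T=6 G=4 C=2): longest run = 3 ✓; 3' end ACG has 2 G/C ✓; GC 6/20 = 30.0%, outside 40.9–61.9% ✗; length 20, outside 22–27 ✗ — fails.
Primer 5 (20 nt, A=2 T=5 G=8 C=5): longest run = 3 ✓; 3' end CCG has 3 G/C ✓; GC 13/20 = 65.0%, outside 40.9–61.9% ✗; length 20, outside 22–27 ✗ — fails.

Primer 1 and Primer 3.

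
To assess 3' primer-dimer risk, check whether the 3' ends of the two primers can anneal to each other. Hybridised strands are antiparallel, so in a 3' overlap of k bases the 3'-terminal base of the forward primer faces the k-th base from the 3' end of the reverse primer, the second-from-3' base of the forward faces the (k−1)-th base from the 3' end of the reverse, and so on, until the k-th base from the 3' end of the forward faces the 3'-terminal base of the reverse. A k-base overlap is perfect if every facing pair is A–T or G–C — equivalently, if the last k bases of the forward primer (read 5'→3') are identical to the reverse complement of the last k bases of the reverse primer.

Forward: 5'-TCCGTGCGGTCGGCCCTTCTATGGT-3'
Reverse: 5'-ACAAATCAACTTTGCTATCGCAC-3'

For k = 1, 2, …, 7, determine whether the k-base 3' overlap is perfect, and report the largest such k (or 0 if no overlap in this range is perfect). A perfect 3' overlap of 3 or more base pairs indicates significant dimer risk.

Longest perfect overlap: 2 complementary base pairs; below the dimer-risk threshold (threshold 3).

Last 7 bases (5'→3') — forward …CTATGGT, reverse …ATCGCAC.
Reverse complement of the reverse primer's last 7 bases: GTGCGAT; its first k bases are the reverse complement of the reverse primer's last k bases, so a perfect k-base overlap needs the forward primer's last k bases to equal them.
Comparing (forward last k vs required): k=1: T vs G ✗; k=2: GT vs GT ✓; k=3: GGT vs GTG ✗; k=4: TGGT vs GTGC ✗; k=5: ATGGT vs GTGCG ✗; k=6: TATGGT vs GTGCGA ✗; k=7: CTATGGT vs GTGCGAT ✗.
Only k = 2 is perfect, so the longest perfect 3' overlap is 2.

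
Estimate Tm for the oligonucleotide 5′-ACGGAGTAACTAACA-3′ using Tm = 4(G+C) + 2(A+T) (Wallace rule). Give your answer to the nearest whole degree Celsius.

Base counts: A=7, T=2, G=3, C=3 (length 15).
Tm = 2·(7+2) + 4·(3+3) = 2·9 + 4·6 = 18 + 24 = 42°C.

42°C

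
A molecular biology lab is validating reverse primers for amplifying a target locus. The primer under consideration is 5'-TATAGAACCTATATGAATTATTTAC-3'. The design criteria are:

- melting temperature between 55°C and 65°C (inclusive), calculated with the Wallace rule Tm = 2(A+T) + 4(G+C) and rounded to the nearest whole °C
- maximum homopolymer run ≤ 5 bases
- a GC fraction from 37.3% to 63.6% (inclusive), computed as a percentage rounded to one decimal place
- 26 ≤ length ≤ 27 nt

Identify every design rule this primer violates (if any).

Fails: GC content, length.

Base counts: A=10, T=10, G=2, C=3 (length 25).
Tm: Tm = 2·20 + 4·5 = 60°C ✓
homopolymer run: longest run = 3 ✓
GC content: GC 5/25 = 20.0%, outside 37.3–63.6% ✗
length: length 25, outside 26–27 ✗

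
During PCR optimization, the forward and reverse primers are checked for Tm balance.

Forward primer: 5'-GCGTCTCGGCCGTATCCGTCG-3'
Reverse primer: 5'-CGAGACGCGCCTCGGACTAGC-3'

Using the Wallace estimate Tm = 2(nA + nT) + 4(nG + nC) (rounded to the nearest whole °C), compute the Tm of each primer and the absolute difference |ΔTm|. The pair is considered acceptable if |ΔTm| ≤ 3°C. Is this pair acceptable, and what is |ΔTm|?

Forward: A=1 T=5 G=7 C=8 → Tm = 2·6 + 4·15 = 72°C.
Reverse: A=4 T=2 G=7 C=8 → Tm = 2·6 + 4·15 = 72°C.
|ΔTm| = |72 − 72| = 0°C, ≤ 3°C.

|ΔTm| = 0°C; the pair is acceptable.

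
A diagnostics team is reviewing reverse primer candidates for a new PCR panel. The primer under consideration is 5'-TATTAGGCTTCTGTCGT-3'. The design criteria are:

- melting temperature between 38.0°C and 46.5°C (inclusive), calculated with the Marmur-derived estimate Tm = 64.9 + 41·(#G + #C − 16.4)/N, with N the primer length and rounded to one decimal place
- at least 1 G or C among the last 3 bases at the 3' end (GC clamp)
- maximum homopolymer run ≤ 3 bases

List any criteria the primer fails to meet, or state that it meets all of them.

Meets all criteria.

Base counts: A=2, T=8, G=4, C=3 (length 17).
Tm: Tm = 64.9 + 41·(7 − 16.4)/17 = 42.2°C ✓
GC clamp: 3' end CGT has 2 G/C ✓
homopolymer run: longest run = 2 ✓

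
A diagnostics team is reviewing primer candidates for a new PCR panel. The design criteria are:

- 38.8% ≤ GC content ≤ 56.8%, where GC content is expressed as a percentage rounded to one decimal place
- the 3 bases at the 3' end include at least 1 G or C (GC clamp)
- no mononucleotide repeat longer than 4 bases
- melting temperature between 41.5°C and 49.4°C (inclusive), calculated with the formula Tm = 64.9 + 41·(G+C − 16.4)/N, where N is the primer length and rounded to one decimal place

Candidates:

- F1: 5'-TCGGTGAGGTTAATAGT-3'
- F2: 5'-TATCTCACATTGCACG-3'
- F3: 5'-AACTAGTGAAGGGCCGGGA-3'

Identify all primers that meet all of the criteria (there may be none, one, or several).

F1 only.

F1 (17 nt, A=4 T=6 G=6 C=1): GC 7/17 = 41.2% ✓; 3' end AGT has 1 G/C ✓; longest run = 2 ✓; Tm = 64.9 + 41·(7 − 16.4)/17 = 42.2°C ✓ — passes.
F2 (16 nt, A=4 T=5 G=2 C=5): GC 7/16 = 43.8% ✓; 3' end ACG has 2 G/C ✓; longest run = 2 ✓; Tm = 64.9 + 41·(7 − 16.4)/16 = 40.8°C, outside 41.5–49.4°C ✗ — fails.
F3 (19 nt, A=6 T=2 G=8 C=3): GC 11/19 = 57.9%, outside 38.8–56.8% ✗; 3' end GGA has 2 G/C ✓; longest run = 3 ✓; Tm = 64.9 + 41·(11 − 16.4)/19 = 53.2°C, outside 41.5–49.4°C ✗ — fails.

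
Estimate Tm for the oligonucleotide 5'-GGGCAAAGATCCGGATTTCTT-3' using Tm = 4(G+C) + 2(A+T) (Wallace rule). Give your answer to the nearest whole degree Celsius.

Base counts: A=5, T=6, G=6, C=4 (length 21).
Tm = 2·(5+6) + 4·(6+4) = 2·11 + 4·10 = 22 + 40 = 62°C.

62°C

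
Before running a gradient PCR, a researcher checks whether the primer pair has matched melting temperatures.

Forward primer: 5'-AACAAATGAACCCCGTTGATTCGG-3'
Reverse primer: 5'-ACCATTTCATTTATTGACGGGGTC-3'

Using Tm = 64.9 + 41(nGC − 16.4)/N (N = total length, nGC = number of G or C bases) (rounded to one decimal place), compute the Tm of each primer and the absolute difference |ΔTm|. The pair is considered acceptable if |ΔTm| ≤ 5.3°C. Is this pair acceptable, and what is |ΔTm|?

Forward: G+C = 11, N = 24 → Tm = 64.9 + 41·(11 − 16.4)/24 = 55.7°C.
Reverse: G+C = 10, N = 24 → Tm = 64.9 + 41·(10 − 16.4)/24 = 54.0°C.
|ΔTm| = |55.7 − 54.0| = 1.7°C, ≤ 5.3°C.

|ΔTm| = 1.7°C; the pair is acceptable.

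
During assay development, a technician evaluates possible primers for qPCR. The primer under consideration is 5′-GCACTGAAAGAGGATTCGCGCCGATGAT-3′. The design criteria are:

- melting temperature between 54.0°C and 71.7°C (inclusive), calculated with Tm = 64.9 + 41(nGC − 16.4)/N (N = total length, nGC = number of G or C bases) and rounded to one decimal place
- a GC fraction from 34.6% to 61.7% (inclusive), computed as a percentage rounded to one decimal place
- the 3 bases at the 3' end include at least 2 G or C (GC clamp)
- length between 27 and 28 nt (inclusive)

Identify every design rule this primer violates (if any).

Fails: GC clamp.

Base counts: A=8, T=5, G=9, C=6 (length 28).
Tm: Tm = 64.9 + 41·(15 − 16.4)/28 = 62.9°C ✓
GC content: GC 15/28 = 53.6% ✓
GC clamp: 3' end GAT has 1 G/C, need ≥2 ✗
length: length 28 ✓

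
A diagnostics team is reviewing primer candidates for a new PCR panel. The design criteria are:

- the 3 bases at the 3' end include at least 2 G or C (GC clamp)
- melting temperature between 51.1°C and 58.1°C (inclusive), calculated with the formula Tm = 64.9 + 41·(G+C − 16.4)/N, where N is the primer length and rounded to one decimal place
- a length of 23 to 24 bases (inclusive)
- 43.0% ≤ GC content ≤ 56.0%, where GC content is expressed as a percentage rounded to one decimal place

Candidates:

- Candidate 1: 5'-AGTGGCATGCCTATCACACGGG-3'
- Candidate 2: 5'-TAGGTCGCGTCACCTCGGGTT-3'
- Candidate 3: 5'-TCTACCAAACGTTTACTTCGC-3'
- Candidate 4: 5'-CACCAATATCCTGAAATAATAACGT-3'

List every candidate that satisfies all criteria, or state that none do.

None of the candidates satisfy all criteria.

Candidate 1 (22 nt, A=5 T=4 G=7 C=6): 3' end GGG has 3 G/C ✓; Tm = 64.9 + 41·(13 − 16.4)/22 = 58.6°C, outside 51.1–58.1°C ✗; length 22, outside 23–24 ✗; GC 13/22 = 59.1%, outside 43.0–56.0% ✗ — fails.
Candidate 2 (21 nt, A=2 T=6 G=7 C=6): 3' end GTT has 1 G/C, need ≥2 ✗; Tm = 64.9 + 41·(13 − 16.4)/21 = 58.3°C, outside 51.1–58.1°C ✗; length 21, outside 23–24 ✗; GC 13/21 = 61.9%, outside 43.0–56.0% ✗ — fails.
Candidate 3 (21 nt, A=5 T=7 G=2 C=7): 3' end CGC has 3 G/C ✓; Tm = 64.9 + 41·(9 − 16.4)/21 = 50.5°C, outside 51.1–58.1°C ✗; length 21, outside 23–24 ✗; GC 9/21 = 42.9%, outside 43.0–56.0% ✗ — fails.
Candidate 4 (25 nt, A=11 T=6 G=2 C=6): 3' end CGT has 2 G/C ✓; Tm = 64.9 + 41·(8 − 16.4)/25 = 51.1°C ✓; length 25, outside 23–24 ✗; GC 8/25 = 32.0%, outside 43.0–56.0% ✗ — fails.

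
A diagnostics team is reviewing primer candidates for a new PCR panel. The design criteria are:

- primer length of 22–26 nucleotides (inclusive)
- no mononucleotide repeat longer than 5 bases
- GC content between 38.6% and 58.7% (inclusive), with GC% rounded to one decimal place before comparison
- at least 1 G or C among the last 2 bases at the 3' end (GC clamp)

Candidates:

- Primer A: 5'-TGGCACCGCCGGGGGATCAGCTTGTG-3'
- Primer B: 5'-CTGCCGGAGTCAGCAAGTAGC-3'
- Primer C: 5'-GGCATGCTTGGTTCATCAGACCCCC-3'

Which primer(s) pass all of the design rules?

None of the candidates satisfy all criteria.

Primer A (26 nt, A=3 T=5 G=11 C=7): length 26 ✓; longest run = 5 ✓; GC 18/26 = 69.2%, outside 38.6–58.7% ✗; 3' end TG has 1 G/C ✓ — fails.
Primer B (21 nt, A=5 T=3 G=7 C=6): length 21, outside 22–26 ✗; longest run = 2 ✓; GC 13/21 = 61.9%, outside 38.6–58.7% ✗; 3' end GC has 2 G/C ✓ — fails.
Primer C (25 nt, A=4 T=6 G=6 C=9): length 25 ✓; longest run = 5 ✓; GC 15/25 = 60.0%, outside 38.6–58.7% ✗; 3' end CC has 2 G/C ✓ — fails.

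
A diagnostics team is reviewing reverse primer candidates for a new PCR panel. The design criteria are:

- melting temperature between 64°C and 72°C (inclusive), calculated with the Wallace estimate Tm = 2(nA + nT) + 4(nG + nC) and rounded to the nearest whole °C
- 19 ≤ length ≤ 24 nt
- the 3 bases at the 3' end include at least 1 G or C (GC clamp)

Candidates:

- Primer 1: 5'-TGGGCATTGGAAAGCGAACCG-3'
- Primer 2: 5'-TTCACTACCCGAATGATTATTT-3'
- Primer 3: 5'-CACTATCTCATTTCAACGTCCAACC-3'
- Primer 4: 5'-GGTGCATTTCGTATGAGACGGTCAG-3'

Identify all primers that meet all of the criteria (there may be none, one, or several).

Primer 1 only.

Primer 1 (21 nt, A=6 T=3 G=8 C=4): Tm = 2·9 + 4·12 = 66°C ✓; length 21 ✓; 3' end CCG has 3 G/C ✓ — passes.
Primer 2 (22 nt, A=6 T=9 G=2 C=5): Tm = 2·15 + 4·7 = 58°C, outside 64–72°C ✗; length 22 ✓; 3' end TTT has 0 G/C, need ≥1 ✗ — fails.
Primer 3 (25 nt, A=7 T=7 G=1 C=10): Tm = 2·14 + 4·11 = 72°C ✓; length 25, outside 19–24 ✗; 3' end ACC has 2 G/C ✓ — fails.
Primer 4 (25 nt, A=5 T=7 G=9 C=4): Tm = 2·12 + 4·13 = 76°C, outside 64–72°C ✗; length 25, outside 19–24 ✗; 3' end CAG has 2 G/C ✓ — fails.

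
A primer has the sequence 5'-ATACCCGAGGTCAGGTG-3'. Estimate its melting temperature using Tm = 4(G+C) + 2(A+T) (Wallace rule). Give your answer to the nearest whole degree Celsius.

Base counts: A=4, T=3, G=6, C=4 (length 17).
Tm = 2·(4+3) + 4·(6+4) = 2·7 + 4·10 = 14 + 40 = 54°C.

54°C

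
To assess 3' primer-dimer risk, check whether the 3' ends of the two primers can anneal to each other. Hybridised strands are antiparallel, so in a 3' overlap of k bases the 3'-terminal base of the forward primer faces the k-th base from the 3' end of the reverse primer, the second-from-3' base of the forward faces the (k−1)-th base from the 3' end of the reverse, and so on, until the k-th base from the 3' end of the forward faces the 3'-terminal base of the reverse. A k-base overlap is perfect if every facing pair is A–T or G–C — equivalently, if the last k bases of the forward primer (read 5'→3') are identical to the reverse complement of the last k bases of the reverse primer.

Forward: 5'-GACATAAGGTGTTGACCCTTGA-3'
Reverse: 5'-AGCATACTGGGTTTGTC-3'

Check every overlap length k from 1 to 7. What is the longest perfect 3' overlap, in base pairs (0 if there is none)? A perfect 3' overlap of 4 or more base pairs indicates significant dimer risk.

Last 7 bases (5'→3') — forward …CCCTTGA, reverse …GTTTGTC.
Reverse complement of the reverse primer's last 7 bases: GACAAAC; its first k bases are the reverse complement of the reverse primer's last k bases, so a perfect k-base overlap needs the forward primer's last k bases to equal them.
Comparing (forward last k vs required): k=1: A vs G ✗; k=2: GA vs GA ✓; k=3: TGA vs GAC ✗; k=4: TTGA vs GACA ✗; k=5: CTTGA vs GACAA ✗; k=6: CCTTGA vs GACAAA ✗; k=7: CCCTTGA vs GACAAAC ✗.
Only k = 2 is perfect, so the longest perfect 3' overlap is 2.

Longest perfect overlap: 2 complementary base pairs; below the dimer-risk threshold (threshold 4).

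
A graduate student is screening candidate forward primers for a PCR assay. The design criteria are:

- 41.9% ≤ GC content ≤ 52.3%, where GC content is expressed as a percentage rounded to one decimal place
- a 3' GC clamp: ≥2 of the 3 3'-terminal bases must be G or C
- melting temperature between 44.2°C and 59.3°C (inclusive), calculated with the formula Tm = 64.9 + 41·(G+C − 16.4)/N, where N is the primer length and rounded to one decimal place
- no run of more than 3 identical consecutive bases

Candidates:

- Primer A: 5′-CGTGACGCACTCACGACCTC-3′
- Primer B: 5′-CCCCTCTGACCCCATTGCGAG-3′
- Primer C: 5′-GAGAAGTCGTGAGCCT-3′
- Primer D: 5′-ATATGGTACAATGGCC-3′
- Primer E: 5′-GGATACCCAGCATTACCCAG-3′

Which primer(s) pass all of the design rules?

None of the candidates satisfy all criteria.

Primer A (20 nt, A=4 T=3 G=4 C=9): GC 13/20 = 65.0%, outside 41.9–52.3% ✗; 3' end CTC has 2 G/C ✓; Tm = 64.9 + 41·(13 − 16.4)/20 = 57.9°C ✓; longest run = 2 ✓ — fails.
Primer B (21 nt, A=3 T=4 G=4 C=10): GC 14/21 = 66.7%, outside 41.9–52.3% ✗; 3' end GAG has 2 G/C ✓; Tm = 64.9 + 41·(14 − 16.4)/21 = 60.2°C, outside 44.2–59.3°C ✗; longest run = 4, exceeds 3 ✗ — fails.
Primer C (16 nt, A=4 T=3 G=6 C=3): GC 9/16 = 56.3%, outside 41.9–52.3% ✗; 3' end CCT has 2 G/C ✓; Tm = 64.9 + 41·(9 − 16.4)/16 = 45.9°C ✓; longest run = 2 ✓ — fails.
Primer D (16 nt, A=5 T=4 G=4 C=3): GC 7/16 = 43.8% ✓; 3' end GCC has 3 G/C ✓; Tm = 64.9 + 41·(7 − 16.4)/16 = 40.8°C, outside 44.2–59.3°C ✗; longest run = 2 ✓ — fails.
Primer E (20 nt, A=6 T=3 G=4 C=7): GC 11/20 = 55.0%, outside 41.9–52.3% ✗; 3' end CAG has 2 G/C ✓; Tm = 64.9 + 41·(11 − 16.4)/20 = 53.8°C ✓; longest run = 3 ✓ — fails.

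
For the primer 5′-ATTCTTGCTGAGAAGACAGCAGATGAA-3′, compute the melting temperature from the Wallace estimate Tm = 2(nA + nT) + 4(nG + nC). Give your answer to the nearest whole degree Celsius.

76°C

Base counts: A=10, T=6, G=7, C=4 (length 27).
Tm = 2·(10+6) + 4·(7+4) = 2·16 + 4·11 = 32 + 44 = 76°C.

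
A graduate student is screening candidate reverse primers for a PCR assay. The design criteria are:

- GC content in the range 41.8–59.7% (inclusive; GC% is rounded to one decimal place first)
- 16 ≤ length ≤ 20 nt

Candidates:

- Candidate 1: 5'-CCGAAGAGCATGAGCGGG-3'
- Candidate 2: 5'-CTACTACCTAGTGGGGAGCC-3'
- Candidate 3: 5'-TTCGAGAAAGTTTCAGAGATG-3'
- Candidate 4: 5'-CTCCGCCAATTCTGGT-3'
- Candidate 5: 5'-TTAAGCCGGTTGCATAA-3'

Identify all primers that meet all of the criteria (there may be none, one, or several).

Candidate 1 (18 nt, A=5 T=1 G=8 C=4): GC 12/18 = 66.7%, outside 41.8–59.7% ✗; length 18 ✓ — fails.
Candidate 2 (20 nt, A=4 T=4 G=6 C=6): GC 12/20 = 60.0%, outside 41.8–59.7% ✗; length 20 ✓ — fails.
Candidate 3 (21 nt, A=7 T=6 G=6 C=2): GC 8/21 = 38.1%, outside 41.8–59.7% ✗; length 21, outside 16–20 ✗ — fails.
Candidate 4 (16 nt, A=2 T=5 G=3 C=6): GC 9/16 = 56.3% ✓; length 16 ✓ — passes.
Candidate 5 (17 nt, A=5 T=5 G=4 C=3): GC 7/17 = 41.2%, outside 41.8–59.7% ✗; length 17 ✓ — fails.

Candidate 4 only.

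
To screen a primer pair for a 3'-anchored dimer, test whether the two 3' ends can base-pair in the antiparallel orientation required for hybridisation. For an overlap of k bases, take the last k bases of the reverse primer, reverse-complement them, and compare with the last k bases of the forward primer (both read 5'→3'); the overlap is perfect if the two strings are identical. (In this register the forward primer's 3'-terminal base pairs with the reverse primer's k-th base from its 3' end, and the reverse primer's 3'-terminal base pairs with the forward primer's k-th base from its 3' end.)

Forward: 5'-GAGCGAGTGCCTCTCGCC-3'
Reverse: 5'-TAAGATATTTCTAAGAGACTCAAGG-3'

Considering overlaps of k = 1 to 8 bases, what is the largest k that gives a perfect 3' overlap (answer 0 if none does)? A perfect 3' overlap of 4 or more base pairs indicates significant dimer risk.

Longest perfect overlap: 2 complementary base pairs; below the dimer-risk threshold (threshold 4).

Last 8 bases (5'→3') — forward …CTCTCGCC, reverse …ACTCAAGG.
Reverse complement of the reverse primer's last 8 bases: CCTTGAGT; its first k bases are the reverse complement of the reverse primer's last k bases, so a perfect k-base overlap needs the forward primer's last k bases to equal them.
Comparing (forward last k vs required): k=1: C vs C ✓; k=2: CC vs CC ✓; k=3: GCC vs CCT ✗; k=4: CGCC vs CCTT ✗; k=5: TCGCC vs CCTTG ✗; k=6: CTCGCC vs CCTTGA ✗; k=7: TCTCGCC vs CCTTGAG ✗; k=8: CTCTCGCC vs CCTTGAGT ✗.
Perfect overlaps at k = 1, 2; the largest is 2.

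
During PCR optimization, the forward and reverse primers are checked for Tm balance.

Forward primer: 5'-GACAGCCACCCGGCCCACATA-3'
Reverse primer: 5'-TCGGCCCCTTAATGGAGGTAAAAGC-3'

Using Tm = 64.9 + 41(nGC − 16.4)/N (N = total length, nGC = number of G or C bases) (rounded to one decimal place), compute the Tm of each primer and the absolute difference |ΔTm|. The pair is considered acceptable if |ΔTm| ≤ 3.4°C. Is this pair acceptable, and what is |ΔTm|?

|ΔTm| = 0.9°C; the pair is acceptable.

Forward: G+C = 14, N = 21 → Tm = 64.9 + 41·(14 − 16.4)/21 = 60.2°C.
Reverse: G+C = 13, N = 25 → Tm = 64.9 + 41·(13 − 16.4)/25 = 59.3°C.
|ΔTm| = |60.2 − 59.3| = 0.9°C, ≤ 3.4°C.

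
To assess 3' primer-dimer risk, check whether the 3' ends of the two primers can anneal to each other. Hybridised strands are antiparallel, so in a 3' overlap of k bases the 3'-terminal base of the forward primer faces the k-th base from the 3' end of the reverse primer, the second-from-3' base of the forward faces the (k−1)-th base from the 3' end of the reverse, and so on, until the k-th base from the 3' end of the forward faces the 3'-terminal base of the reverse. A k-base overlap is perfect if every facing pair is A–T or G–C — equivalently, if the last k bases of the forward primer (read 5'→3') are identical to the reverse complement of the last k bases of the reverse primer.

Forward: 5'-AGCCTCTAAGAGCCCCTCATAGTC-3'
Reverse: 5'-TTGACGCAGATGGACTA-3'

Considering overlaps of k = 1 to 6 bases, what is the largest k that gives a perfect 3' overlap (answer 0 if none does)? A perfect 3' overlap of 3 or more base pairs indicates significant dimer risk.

Last 6 bases (5'→3') — forward …ATAGTC, reverse …GGACTA.
Reverse complement of the reverse primer's last 6 bases: TAGTCC; its first k bases are the reverse complement of the reverse primer's last k bases, so a perfect k-base overlap needs the forward primer's last k bases to equal them.
Comparing (forward last k vs required): k=1: C vs T ✗; k=2: TC vs TA ✗; k=3: GTC vs TAG ✗; k=4: AGTC vs TAGT ✗; k=5: TAGTC vs TAGTC ✓; k=6: ATAGTC vs TAGTCC ✗.
Only k = 5 is perfect, so the longest perfect 3' overlap is 5.

Longest perfect overlap: 5 complementary base pairs; significant dimer risk (threshold 3).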